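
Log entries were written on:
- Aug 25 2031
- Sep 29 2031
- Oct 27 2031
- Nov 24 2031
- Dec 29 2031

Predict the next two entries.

Every date is a Monday; gaps 35, 28, 28, 35 days.
Each is the last Monday of its month (at least one falls on the 29th or later, ruling out '4th Monday').
Last Monday of January 2032: Jan 26 2032.
February 2032 ends with Monday Feb 23 2032.

Jan 26 2032, Feb 23 2032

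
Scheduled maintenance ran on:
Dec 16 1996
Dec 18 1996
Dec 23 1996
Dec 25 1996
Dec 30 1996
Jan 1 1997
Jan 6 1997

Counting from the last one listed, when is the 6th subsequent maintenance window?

Gaps: 2, 5, 2, 5, 2, 5 days — not constant, but cyclic with period 2.
The events fall on every Monday and Wednesday.
Next Wednesday: Jan 8 1997.
The following Monday is Jan 13 1997.
The following Wednesday is Jan 15 1997.
Next Monday: Jan 20 1997.
The following Wednesday is Jan 22 1997.
Next Monday: Jan 27 1997.

Jan 27 1997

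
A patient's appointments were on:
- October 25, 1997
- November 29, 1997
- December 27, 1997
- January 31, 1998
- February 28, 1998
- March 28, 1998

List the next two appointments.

April 25, 1998; May 30, 1998

All Saturdays; the gaps (35, 28, 35, 28, 28) vary with month length.
This is the last Saturday of each month.
April 1998 ends with Saturday April 25, 1998.
May 1998 ends with Saturday May 30, 1998.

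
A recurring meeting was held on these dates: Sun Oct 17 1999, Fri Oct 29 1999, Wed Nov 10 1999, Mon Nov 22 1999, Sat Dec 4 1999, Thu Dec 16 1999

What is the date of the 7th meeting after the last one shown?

The spacing is 12, 12, 12, 12, 12 days — always 12 days.
Thu Dec 16 1999 + 12 days = Tue Dec 28 1999.
Tue Dec 28 1999 + 12 days = Sun Jan 9 2000.
Sun Jan 9 2000 + 12 days = Fri Jan 21 2000.
Fri Jan 21 2000 + 12 days = Wed Feb 2 2000.
Wed Feb 2 2000 + 12 days = Mon Feb 14 2000.
Mon Feb 14 2000 + 12 days = Sat Feb 26 2000.
Sat Feb 26 2000 + 12 days = Thu Mar 9 2000.

Thu Mar 9 2000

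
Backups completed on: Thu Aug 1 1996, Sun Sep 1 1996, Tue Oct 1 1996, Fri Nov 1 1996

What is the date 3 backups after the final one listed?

Sat Feb 1 1997

The day-of-month is always 1 (31, 30, 31 days between events).
So this recurs on the 1st of each month.
Next: December 1996 → Sun Dec 1 1996.
Next: January 1997 → Wed Jan 1 1997.
February 1997: Sat Feb 1 1997.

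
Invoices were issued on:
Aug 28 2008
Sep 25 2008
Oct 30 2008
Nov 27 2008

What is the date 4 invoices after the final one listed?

Every date is a Thursday; gaps 28, 35, 28 days.
Each is the last Thursday of its month (at least one falls on the 29th or later, ruling out '4th Thursday').
Last Thursday of December 2008: Dec 25 2008.
January 2009 ends with Thursday Jan 29 2009.
February 2009 ends with Thursday Feb 26 2009.
March 2009 ends with Thursday Mar 26 2009.

Mar 26 2009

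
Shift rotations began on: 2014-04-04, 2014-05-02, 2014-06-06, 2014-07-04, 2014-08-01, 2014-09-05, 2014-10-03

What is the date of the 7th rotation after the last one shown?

Gaps: 28, 35, 28, 28, 35, 28 days — a mix of 28 and 35. Every date is a Friday.
Each is the 1st Friday of its month.
1st Friday of November 2014: 2014-11-07.
1st Friday of December 2014: 2014-12-05.
January 2015 — 1st Friday is 2015-01-02.
February 2015 — 1st Friday is 2015-02-06.
1st Friday of March 2015: 2015-03-06.
April 2015 — 1st Friday is 2015-04-03.
May 2015 — 1st Friday is 2015-05-01.

2015-05-01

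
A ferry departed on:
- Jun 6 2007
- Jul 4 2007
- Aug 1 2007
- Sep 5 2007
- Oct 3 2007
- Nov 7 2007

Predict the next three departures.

These are Wednesdays at 28- or 35-day spacing (28, 28, 35, 28, 35).
The pattern: 1st Wednesday of the month.
December 2007 — 1st Wednesday is Dec 5 2007.
1st Wednesday of January 2008: Jan 2 2008.
1st Wednesday of February 2008: Feb 6 2008.

Dec 5 2007, Jan 2 2008, Feb 6 2008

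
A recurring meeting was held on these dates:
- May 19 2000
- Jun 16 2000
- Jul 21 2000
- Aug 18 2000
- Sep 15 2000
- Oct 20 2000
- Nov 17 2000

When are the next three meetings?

Gaps: 28, 35, 28, 28, 35, 28 days — a mix of 28 and 35. Every date is a Friday.
Each is the 3rd Friday of its month.
December 2000 — 3rd Friday is Dec 15 2000.
January 2001 — 3rd Friday is Jan 19 2001.
February 2001 — 3rd Friday is Feb 16 2001.

Dec 15 2000, Jan 19 2001, Feb 16 2001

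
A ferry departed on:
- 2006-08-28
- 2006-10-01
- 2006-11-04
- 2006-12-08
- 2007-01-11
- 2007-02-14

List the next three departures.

2007-03-20, 2007-04-23, 2007-05-27

The spacing is 34, 34, 34, 34, 34 days — always 34 days.
2007-02-14 + 34 days = 2007-03-20.
2007-03-20 + 34 days = 2007-04-23.
2007-04-23 + 34 days = 2007-05-27.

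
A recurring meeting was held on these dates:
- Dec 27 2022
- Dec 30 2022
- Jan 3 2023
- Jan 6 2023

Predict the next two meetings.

Jan 10 2023, Jan 13 2023

Every event lands on a Tuesday or Friday (gaps cycle 3, 4, 3).
So the schedule is: every Tuesday and Friday.
The following Tuesday is Jan 10 2023.
The following Friday is Jan 13 2023.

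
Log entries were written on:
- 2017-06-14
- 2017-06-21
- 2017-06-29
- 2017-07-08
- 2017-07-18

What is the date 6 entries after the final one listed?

Gaps: 7, 8, 9, 10 days — each gap is 1 larger than the previous one.
Next gap: 11 days. 2017-07-18 + 11 days = 2017-07-29.
Next gap: 12 days. 2017-07-29 + 12 days = 2017-08-10.
Next gap: 13 days. 2017-08-10 + 13 days = 2017-08-23.
Next gap: 14 days. 2017-08-23 + 14 days = 2017-09-06.
Next gap: 15 days. 2017-09-06 + 15 days = 2017-09-21.
Next gap: 16 days. 2017-09-21 + 16 days = 2017-10-07.

2017-10-07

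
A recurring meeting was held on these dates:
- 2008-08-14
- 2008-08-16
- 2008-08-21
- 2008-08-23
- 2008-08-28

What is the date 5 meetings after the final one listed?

Gaps: 2, 5, 2, 5 days — not constant, but cyclic with period 2.
The events fall on every Thursday and Saturday.
The following Saturday is 2008-08-30.
The following Thursday is 2008-09-04.
Next Saturday: 2008-09-06.
The following Thursday is 2008-09-11.
The following Saturday is 2008-09-13.

2008-09-13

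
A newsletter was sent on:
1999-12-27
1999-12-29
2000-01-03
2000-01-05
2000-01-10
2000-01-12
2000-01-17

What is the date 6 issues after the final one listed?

Every event lands on a Monday or Wednesday (gaps cycle 2, 5, 2, 5, 2, 5).
So the schedule is: every Monday and Wednesday.
The following Wednesday is 2000-01-19.
The following Monday is 2000-01-24.
The following Wednesday is 2000-01-26.
The following Monday is 2000-01-31.
The following Wednesday is 2000-02-02.
Next Monday: 2000-02-07.

2000-02-07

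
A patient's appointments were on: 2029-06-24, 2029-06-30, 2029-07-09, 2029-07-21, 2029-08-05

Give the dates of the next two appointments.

Gaps: 6, 9, 12, 15 days — each gap is 3 larger than the previous one.
Next gap: 18 days. 2029-08-05 + 18 days = 2029-08-23.
Next gap: 21 days. 2029-08-23 + 21 days = 2029-09-13.

2029-08-23, 2029-09-13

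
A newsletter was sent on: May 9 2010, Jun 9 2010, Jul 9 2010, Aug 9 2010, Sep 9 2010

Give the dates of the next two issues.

Oct 9 2010, Nov 9 2010

The day-of-month is always 9 (31, 30, 31, 31 days between events).
So this recurs on the 9th of each month.
Next: October 2010 → Oct 9 2010.
November 2010: Nov 9 2010.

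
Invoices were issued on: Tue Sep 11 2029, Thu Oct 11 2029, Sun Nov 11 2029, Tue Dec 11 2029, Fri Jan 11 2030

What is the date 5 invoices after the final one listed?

Tue Jun 11 2030

Each date is the 11th; the gaps (30, 31, 30, 31) track the month lengths.
The rule is the 11th of each month.
Next: February 2030 → Mon Feb 11 2030.
Next: March 2030 → Mon Mar 11 2030.
Next: April 2030 → Thu Apr 11 2030.
May 2030: Sat May 11 2030.
June 2030: Tue Jun 11 2030.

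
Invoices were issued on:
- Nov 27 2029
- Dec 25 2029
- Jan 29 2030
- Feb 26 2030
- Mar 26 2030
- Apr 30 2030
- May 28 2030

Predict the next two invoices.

These are Tuesdays with 28, 35, 28, 28, 35, 28-day gaps.
Each is the final Tuesday of its month — Jan 29 2030 is past the 28th, so '4th Tuesday' doesn't fit.
June 2030 ends with Tuesday Jun 25 2030.
July 2030 ends with Tuesday Jul 30 2030.

Jun 25 2030, Jul 30 2030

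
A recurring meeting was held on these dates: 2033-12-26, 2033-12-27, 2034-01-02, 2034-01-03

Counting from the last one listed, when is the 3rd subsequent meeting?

The gap pattern 1, 6, 1 repeats every 2 events.
These are the Mondays and Tuesdays of each week.
The following Monday is 2034-01-09.
Next Tuesday: 2034-01-10.
Next Monday: 2034-01-16.

2034-01-16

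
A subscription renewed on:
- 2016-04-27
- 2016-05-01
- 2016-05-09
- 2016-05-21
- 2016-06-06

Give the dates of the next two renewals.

2016-06-26, 2016-07-20

Gaps: 4, 8, 12, 16 days — each gap is 4 larger than the previous one.
Next gap: 20 days. 2016-06-06 + 20 days = 2016-06-26.
Next gap: 24 days. 2016-06-26 + 24 days = 2016-07-20.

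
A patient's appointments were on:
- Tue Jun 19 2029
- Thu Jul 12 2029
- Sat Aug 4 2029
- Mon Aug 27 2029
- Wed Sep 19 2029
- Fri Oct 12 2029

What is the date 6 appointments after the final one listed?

Wed Feb 27 2030

The spacing is 23, 23, 23, 23, 23 days — always 23 days.
Fri Oct 12 2029 + 23 days = Sun Nov 4 2029.
Sun Nov 4 2029 + 23 days = Tue Nov 27 2029.
Tue Nov 27 2029 + 23 days = Thu Dec 20 2029.
Thu Dec 20 2029 + 23 days = Sat Jan 12 2030.
Sat Jan 12 2030 + 23 days = Mon Feb 4 2030.
Mon Feb 4 2030 + 23 days = Wed Feb 27 2030.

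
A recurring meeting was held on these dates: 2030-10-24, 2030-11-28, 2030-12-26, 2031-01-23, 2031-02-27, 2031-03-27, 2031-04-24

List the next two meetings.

2031-05-22, 2031-06-26

Gaps: 35, 28, 28, 35, 28, 28 days — a mix of 28 and 35. Every date is a Thursday.
Each is the 4th Thursday of its month.
4th Thursday of May 2031: 2031-05-22.
June 2031 — 4th Thursday is 2031-06-26.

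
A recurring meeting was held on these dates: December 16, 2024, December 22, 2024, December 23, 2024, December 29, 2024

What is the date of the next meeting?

Gaps: 6, 1, 6 days — not constant, but cyclic with period 2.
The events fall on every Monday and Sunday.
Next Monday: December 30, 2024.

December 30, 2024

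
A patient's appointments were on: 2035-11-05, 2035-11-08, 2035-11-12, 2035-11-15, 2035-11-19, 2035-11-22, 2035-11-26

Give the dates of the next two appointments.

The gap pattern 3, 4, 3, 4, 3, 4 repeats every 2 events.
These are the Mondays and Thursdays of each week.
Next Thursday: 2035-11-29.
Next Monday: 2035-12-03.

2035-11-29, 2035-12-03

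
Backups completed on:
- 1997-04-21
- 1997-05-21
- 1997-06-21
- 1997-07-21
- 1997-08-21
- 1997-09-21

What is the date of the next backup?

1997-10-21

Each date is the 21st; the gaps (30, 31, 30, 31, 31) track the month lengths.
The rule is the 21st of each month.
October 1997: 1997-10-21.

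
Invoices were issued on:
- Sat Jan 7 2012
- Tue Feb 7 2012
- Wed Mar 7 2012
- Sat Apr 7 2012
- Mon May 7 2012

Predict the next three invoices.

Thu Jun 7 2012, Sat Jul 7 2012, Tue Aug 7 2012

Each date is the 7th; the gaps (31, 29, 31, 30) track the month lengths.
The rule is the 7th of each month.
June 2012: Thu Jun 7 2012.
Next: July 2012 → Sat Jul 7 2012.
August 2012: Tue Aug 7 2012.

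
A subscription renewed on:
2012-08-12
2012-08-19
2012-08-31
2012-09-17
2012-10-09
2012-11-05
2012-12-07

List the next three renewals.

The spacing grows by 5 each time: 7, 12, 17, 22, 27, 32 days.
Next gap: 37 days. 2012-12-07 + 37 days = 2013-01-13.
Next gap: 42 days. 2013-01-13 + 42 days = 2013-02-24.
Next gap: 47 days. 2013-02-24 + 47 days = 2013-04-12.

2013-01-13, 2013-02-24, 2013-04-12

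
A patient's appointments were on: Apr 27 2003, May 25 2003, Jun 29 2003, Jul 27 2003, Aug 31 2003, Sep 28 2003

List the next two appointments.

Every date is a Sunday; gaps 28, 35, 28, 35, 28 days.
Each is the last Sunday of its month (at least one falls on the 29th or later, ruling out '4th Sunday').
October 2003 ends with Sunday Oct 26 2003.
Last Sunday of November 2003: Nov 30 2003.

Oct 26 2003, Nov 30 2003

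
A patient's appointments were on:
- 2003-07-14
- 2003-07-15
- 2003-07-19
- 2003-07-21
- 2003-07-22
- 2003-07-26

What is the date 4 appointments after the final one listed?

Every event lands on a Monday or Tuesday or Saturday (gaps cycle 1, 4, 2, 1, 4).
So the schedule is: every Monday, Tuesday and Saturday.
The following Monday is 2003-07-28.
Next Tuesday: 2003-07-29.
Next Saturday: 2003-08-02.
Next Monday: 2003-08-04.

2003-08-04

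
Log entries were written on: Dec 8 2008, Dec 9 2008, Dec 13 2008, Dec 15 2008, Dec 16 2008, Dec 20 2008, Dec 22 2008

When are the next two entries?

Every event lands on a Monday or Tuesday or Saturday (gaps cycle 1, 4, 2, 1, 4, 2).
So the schedule is: every Monday, Tuesday and Saturday.
Next Tuesday: Dec 23 2008.
The following Saturday is Dec 27 2008.

Dec 23 2008, Dec 27 2008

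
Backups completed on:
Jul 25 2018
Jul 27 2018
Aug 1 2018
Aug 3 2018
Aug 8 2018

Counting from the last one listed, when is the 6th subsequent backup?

Aug 29 2018

The gap pattern 2, 5, 2, 5 repeats every 2 events.
These are the Wednesdays and Fridays of each week.
Next Friday: Aug 10 2018.
The following Wednesday is Aug 15 2018.
The following Friday is Aug 17 2018.
The following Wednesday is Aug 22 2018.
Next Friday: Aug 24 2018.
Next Wednesday: Aug 29 2018.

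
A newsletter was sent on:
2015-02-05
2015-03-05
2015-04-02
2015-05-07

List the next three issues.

Gaps: 28, 28, 35 days — a mix of 28 and 35. Every date is a Thursday.
Each is the 1st Thursday of its month.
1st Thursday of June 2015: 2015-06-04.
July 2015 — 1st Thursday is 2015-07-02.
August 2015 — 1st Thursday is 2015-08-06.

2015-06-04, 2015-07-02, 2015-08-06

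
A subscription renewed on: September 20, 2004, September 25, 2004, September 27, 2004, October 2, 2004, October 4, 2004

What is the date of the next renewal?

October 9, 2004

The gap pattern 5, 2, 5, 2 repeats every 2 events.
These are the Mondays and Saturdays of each week.
The following Saturday is October 9, 2004.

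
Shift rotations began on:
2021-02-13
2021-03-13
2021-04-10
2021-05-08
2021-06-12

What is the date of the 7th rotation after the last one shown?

2022-01-08

These are Saturdays at 28- or 35-day spacing (28, 28, 28, 35).
The pattern: 2nd Saturday of the month.
2nd Saturday of July 2021: 2021-07-10.
2nd Saturday of August 2021: 2021-08-14.
September 2021 — 2nd Saturday is 2021-09-11.
2nd Saturday of October 2021: 2021-10-09.
November 2021 — 2nd Saturday is 2021-11-13.
2nd Saturday of December 2021: 2021-12-11.
2nd Saturday of January 2022: 2022-01-08.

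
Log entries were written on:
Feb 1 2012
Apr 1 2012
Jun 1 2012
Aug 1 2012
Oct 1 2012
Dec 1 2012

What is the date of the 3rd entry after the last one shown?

The day-of-month is always 1 (60, 61, 61, 61, 61 days between events).
So this recurs on the 1st of every 2 months.
Next: February 2013 → Feb 1 2013.
Next: April 2013 → Apr 1 2013.
Next: June 2013 → Jun 1 2013.

Jun 1 2013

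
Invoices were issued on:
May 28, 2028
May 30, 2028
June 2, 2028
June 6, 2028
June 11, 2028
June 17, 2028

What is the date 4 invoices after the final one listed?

July 21, 2028

The spacing grows by 1 each time: 2, 3, 4, 5, 6 days.
Next gap: 7 days. June 17, 2028 + 7 days = June 24, 2028.
Next gap: 8 days. June 24, 2028 + 8 days = July 2, 2028.
Next gap: 9 days. July 2, 2028 + 9 days = July 11, 2028.
Next gap: 10 days. July 11, 2028 + 10 days = July 21, 2028.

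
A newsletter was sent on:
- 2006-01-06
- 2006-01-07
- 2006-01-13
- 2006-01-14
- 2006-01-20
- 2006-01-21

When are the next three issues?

2006-01-27, 2006-01-28, 2006-02-03

The gap pattern 1, 6, 1, 6, 1 repeats every 2 events.
These are the Fridays and Saturdays of each week.
The following Friday is 2006-01-27.
Next Saturday: 2006-01-28.
The following Friday is 2006-02-03.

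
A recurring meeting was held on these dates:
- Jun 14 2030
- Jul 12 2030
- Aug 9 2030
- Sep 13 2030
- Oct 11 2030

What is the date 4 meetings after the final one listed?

Feb 14 2031

These are Fridays at 28- or 35-day spacing (28, 28, 35, 28).
The pattern: 2nd Friday of the month.
2nd Friday of November 2030: Nov 8 2030.
2nd Friday of December 2030: Dec 13 2030.
2nd Friday of January 2031: Jan 10 2031.
2nd Friday of February 2031: Feb 14 2031.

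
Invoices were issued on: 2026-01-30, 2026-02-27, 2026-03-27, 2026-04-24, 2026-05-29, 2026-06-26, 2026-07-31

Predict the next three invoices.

2026-08-28, 2026-09-25, 2026-10-30

All Fridays; the gaps (28, 28, 28, 35, 28, 35) vary with month length.
This is the last Friday of each month.
Last Friday of August 2026: 2026-08-28.
September 2026 ends with Friday 2026-09-25.
Last Friday of October 2026: 2026-10-30.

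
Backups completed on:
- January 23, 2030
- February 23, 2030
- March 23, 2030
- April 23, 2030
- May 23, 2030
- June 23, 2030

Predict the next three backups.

July 23, 2030; August 23, 2030; September 23, 2030

Each date is the 23rd; the gaps (31, 28, 31, 30, 31) track the month lengths.
The rule is the 23rd of each month.
Next: July 2030 → July 23, 2030.
Next: August 2030 → August 23, 2030.
September 2030: September 23, 2030.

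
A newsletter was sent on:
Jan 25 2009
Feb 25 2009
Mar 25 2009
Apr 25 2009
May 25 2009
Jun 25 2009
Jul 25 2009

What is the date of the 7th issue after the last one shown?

Gaps: 31, 28, 31, 30, 31, 30 days — not constant. Every event is on the 25th of the month.
Pattern: the 25th of each month.
August 2009: Aug 25 2009.
Next: September 2009 → Sep 25 2009.
October 2009: Oct 25 2009.
November 2009: Nov 25 2009.
December 2009: Dec 25 2009.
January 2010: Jan 25 2010.
Next: February 2010 → Feb 25 2010.

Feb 25 2010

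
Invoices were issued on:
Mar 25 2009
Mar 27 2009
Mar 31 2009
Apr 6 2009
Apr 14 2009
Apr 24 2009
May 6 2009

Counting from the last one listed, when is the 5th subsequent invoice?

The spacing grows by 2 each time: 2, 4, 6, 8, 10, 12 days.
Next gap: 14 days. May 6 2009 + 14 days = May 20 2009.
Next gap: 16 days. May 20 2009 + 16 days = Jun 5 2009.
Next gap: 18 days. Jun 5 2009 + 18 days = Jun 23 2009.
Next gap: 20 days. Jun 23 2009 + 20 days = Jul 13 2009.
Next gap: 22 days. Jul 13 2009 + 22 days = Aug 4 2009.

Aug 4 2009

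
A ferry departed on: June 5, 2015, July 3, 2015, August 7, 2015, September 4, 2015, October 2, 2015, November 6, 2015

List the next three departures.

These are Fridays at 28- or 35-day spacing (28, 35, 28, 28, 35).
The pattern: 1st Friday of the month.
1st Friday of December 2015: December 4, 2015.
January 2016 — 1st Friday is January 1, 2016.
February 2016 — 1st Friday is February 5, 2016.

December 4, 2015; January 1, 2016; February 5, 2016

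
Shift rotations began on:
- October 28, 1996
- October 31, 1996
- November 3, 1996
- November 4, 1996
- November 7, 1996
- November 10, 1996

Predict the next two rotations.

November 11, 1996; November 14, 1996

Every event lands on a Monday or Thursday or Sunday (gaps cycle 3, 3, 1, 3, 3).
So the schedule is: every Monday, Thursday and Sunday.
Next Monday: November 11, 1996.
The following Thursday is November 14, 1996.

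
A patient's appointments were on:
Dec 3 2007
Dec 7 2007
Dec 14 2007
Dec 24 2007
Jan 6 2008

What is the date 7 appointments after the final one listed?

Jun 29 2008

Gaps: 4, 7, 10, 13 days — each gap is 3 larger than the previous one.
Next gap: 16 days. Jan 6 2008 + 16 days = Jan 22 2008.
Next gap: 19 days. Jan 22 2008 + 19 days = Feb 10 2008.
Next gap: 22 days. Feb 10 2008 + 22 days = Mar 3 2008.
Next gap: 25 days. Mar 3 2008 + 25 days = Mar 28 2008.
Next gap: 28 days. Mar 28 2008 + 28 days = Apr 25 2008.
Next gap: 31 days. Apr 25 2008 + 31 days = May 26 2008.
Next gap: 34 days. May 26 2008 + 34 days = Jun 29 2008.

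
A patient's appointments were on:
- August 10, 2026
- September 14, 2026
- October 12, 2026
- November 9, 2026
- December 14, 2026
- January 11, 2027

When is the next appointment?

February 8, 2027

All dates are Mondays, 35, 28, 28, 35, 28 days apart.
Specifically, the 2nd Monday of each month.
February 2027 — 2nd Monday is February 8, 2027.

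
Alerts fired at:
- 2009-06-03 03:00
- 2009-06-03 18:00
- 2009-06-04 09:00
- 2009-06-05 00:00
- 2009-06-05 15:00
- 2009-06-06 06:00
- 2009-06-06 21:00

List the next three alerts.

The interval is a steady 15 hours (15, 15, 15, 15, 15, 15).
2009-06-06 21:00 + 15 h = 2009-06-07 12:00.
2009-06-07 12:00 + 15 h = 2009-06-08 03:00.
2009-06-08 03:00 + 15 h = 2009-06-08 18:00.

2009-06-07 12:00, 2009-06-08 03:00, 2009-06-08 18:00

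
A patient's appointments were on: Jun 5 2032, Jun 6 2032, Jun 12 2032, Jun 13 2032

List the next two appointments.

Every event lands on a Saturday or Sunday (gaps cycle 1, 6, 1).
So the schedule is: every Saturday and Sunday.
Next Saturday: Jun 19 2032.
Next Sunday: Jun 20 2032.

Jun 19 2032, Jun 20 2032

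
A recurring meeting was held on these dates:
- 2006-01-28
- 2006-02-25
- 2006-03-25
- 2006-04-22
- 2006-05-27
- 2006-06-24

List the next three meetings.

All dates are Saturdays, 28, 28, 28, 35, 28 days apart.
Specifically, the 4th Saturday of each month.
July 2006 — 4th Saturday is 2006-07-22.
August 2006 — 4th Saturday is 2006-08-26.
4th Saturday of September 2006: 2006-09-23.

2006-07-22, 2006-08-26, 2006-09-23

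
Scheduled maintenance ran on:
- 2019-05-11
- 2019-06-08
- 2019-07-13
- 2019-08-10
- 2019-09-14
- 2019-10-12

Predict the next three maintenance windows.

All dates are Saturdays, 28, 35, 28, 35, 28 days apart.
Specifically, the 2nd Saturday of each month.
2nd Saturday of November 2019: 2019-11-09.
2nd Saturday of December 2019: 2019-12-14.
2nd Saturday of January 2020: 2020-01-11.

2019-11-09, 2019-12-14, 2020-01-11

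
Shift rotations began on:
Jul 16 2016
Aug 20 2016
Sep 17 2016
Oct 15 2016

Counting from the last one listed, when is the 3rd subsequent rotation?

These are Saturdays at 28- or 35-day spacing (35, 28, 28).
The pattern: 3rd Saturday of the month.
November 2016 — 3rd Saturday is Nov 19 2016.
3rd Saturday of December 2016: Dec 17 2016.
3rd Saturday of January 2017: Jan 21 2017.

Jan 21 2017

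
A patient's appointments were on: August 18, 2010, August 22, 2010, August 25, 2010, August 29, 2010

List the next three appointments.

September 1, 2010; September 5, 2010; September 8, 2010

Gaps: 4, 3, 4 days — not constant, but cyclic with period 2.
The events fall on every Wednesday and Sunday.
The following Wednesday is September 1, 2010.
Next Sunday: September 5, 2010.
The following Wednesday is September 8, 2010.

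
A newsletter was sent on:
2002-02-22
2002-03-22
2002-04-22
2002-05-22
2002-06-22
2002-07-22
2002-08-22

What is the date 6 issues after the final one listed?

Each date is the 22nd; the gaps (28, 31, 30, 31, 30, 31) track the month lengths.
The rule is the 22nd of each month.
September 2002: 2002-09-22.
October 2002: 2002-10-22.
Next: November 2002 → 2002-11-22.
Next: December 2002 → 2002-12-22.
January 2003: 2003-01-22.
Next: February 2003 → 2003-02-22.

2003-02-22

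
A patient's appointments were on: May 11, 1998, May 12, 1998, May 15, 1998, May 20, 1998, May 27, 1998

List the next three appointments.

June 5, 1998; June 16, 1998; June 29, 1998

Intervals are 1, 3, 5, 7 days — an arithmetic progression with common difference 2.
Next gap: 9 days. May 27, 1998 + 9 days = June 5, 1998.
Next gap: 11 days. June 5, 1998 + 11 days = June 16, 1998.
Next gap: 13 days. June 16, 1998 + 13 days = June 29, 1998.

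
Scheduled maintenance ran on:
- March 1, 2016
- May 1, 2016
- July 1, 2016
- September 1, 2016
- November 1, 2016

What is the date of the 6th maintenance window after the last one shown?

November 1, 2017

The day-of-month is always 1 (61, 61, 62, 61 days between events).
So this recurs on the 1st of every 2 months.
January 2017: January 1, 2017.
March 2017: March 1, 2017.
May 2017: May 1, 2017.
Next: July 2017 → July 1, 2017.
September 2017: September 1, 2017.
November 2017: November 1, 2017.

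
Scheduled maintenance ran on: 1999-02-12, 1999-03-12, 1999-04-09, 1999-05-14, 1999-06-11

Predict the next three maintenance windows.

Gaps: 28, 28, 35, 28 days — a mix of 28 and 35. Every date is a Friday.
Each is the 2nd Friday of its month.
July 1999 — 2nd Friday is 1999-07-09.
August 1999 — 2nd Friday is 1999-08-13.
September 1999 — 2nd Friday is 1999-09-10.

1999-07-09, 1999-08-13, 1999-09-10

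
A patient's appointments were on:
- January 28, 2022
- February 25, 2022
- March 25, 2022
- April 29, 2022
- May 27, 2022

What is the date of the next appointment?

These are Fridays with 28, 28, 35, 28-day gaps.
Each is the final Friday of its month — April 29, 2022 is past the 28th, so '4th Friday' doesn't fit.
June 2022 ends with Friday June 24, 2022.

June 24, 2022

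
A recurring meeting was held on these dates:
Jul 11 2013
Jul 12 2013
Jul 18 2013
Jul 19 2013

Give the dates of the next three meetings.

Jul 25 2013, Jul 26 2013, Aug 1 2013

The gap pattern 1, 6, 1 repeats every 2 events.
These are the Thursdays and Fridays of each week.
Next Thursday: Jul 25 2013.
The following Friday is Jul 26 2013.
Next Thursday: Aug 1 2013.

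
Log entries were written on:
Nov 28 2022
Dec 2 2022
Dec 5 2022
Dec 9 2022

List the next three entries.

Dec 12 2022, Dec 16 2022, Dec 19 2022

Gaps: 4, 3, 4 days — not constant, but cyclic with period 2.
The events fall on every Monday and Friday.
The following Monday is Dec 12 2022.
Next Friday: Dec 16 2022.
The following Monday is Dec 19 2022.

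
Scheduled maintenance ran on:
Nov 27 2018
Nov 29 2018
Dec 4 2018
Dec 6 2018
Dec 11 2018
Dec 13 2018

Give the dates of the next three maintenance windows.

Dec 18 2018, Dec 20 2018, Dec 25 2018

Every event lands on a Tuesday or Thursday (gaps cycle 2, 5, 2, 5, 2).
So the schedule is: every Tuesday and Thursday.
Next Tuesday: Dec 18 2018.
The following Thursday is Dec 20 2018.
Next Tuesday: Dec 25 2018.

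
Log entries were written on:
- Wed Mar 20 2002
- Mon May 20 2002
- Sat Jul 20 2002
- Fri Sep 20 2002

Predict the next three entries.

Gaps: 61, 61, 62 days — not constant. Every event is on the 20th of the month.
Pattern: the 20th of every 2 months.
Next: November 2002 → Wed Nov 20 2002.
Next: January 2003 → Mon Jan 20 2003.
March 2003: Thu Mar 20 2003.

Wed Nov 20 2002, Mon Jan 20 2003, Thu Mar 20 2003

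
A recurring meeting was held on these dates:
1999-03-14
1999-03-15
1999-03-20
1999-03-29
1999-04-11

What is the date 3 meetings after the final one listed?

1999-06-13

The spacing grows by 4 each time: 1, 5, 9, 13 days.
Next gap: 17 days. 1999-04-11 + 17 days = 1999-04-28.
Next gap: 21 days. 1999-04-28 + 21 days = 1999-05-19.
Next gap: 25 days. 1999-05-19 + 25 days = 1999-06-13.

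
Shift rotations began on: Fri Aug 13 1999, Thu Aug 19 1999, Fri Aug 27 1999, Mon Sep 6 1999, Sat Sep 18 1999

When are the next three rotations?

Sat Oct 2 1999, Mon Oct 18 1999, Fri Nov 5 1999

Gaps: 6, 8, 10, 12 days — each gap is 2 larger than the previous one.
Next gap: 14 days. Sat Sep 18 1999 + 14 days = Sat Oct 2 1999.
Next gap: 16 days. Sat Oct 2 1999 + 16 days = Mon Oct 18 1999.
Next gap: 18 days. Mon Oct 18 1999 + 18 days = Fri Nov 5 1999.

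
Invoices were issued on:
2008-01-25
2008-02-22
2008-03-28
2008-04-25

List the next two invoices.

2008-05-23, 2008-06-27

These are Fridays at 28- or 35-day spacing (28, 35, 28).
The pattern: 4th Friday of the month.
May 2008 — 4th Friday is 2008-05-23.
4th Friday of June 2008: 2008-06-27.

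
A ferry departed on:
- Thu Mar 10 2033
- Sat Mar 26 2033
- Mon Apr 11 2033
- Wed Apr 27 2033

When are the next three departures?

Every event comes 16 days after the last (16, 16, 16).
Wed Apr 27 2033 + 16 days = Fri May 13 2033.
Fri May 13 2033 + 16 days = Sun May 29 2033.
Sun May 29 2033 + 16 days = Tue Jun 14 2033.

Fri May 13 2033, Sun May 29 2033, Tue Jun 14 2033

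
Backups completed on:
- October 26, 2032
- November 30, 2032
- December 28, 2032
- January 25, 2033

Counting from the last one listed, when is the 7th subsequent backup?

August 30, 2033

These are Tuesdays with 35, 28, 28-day gaps.
Each is the final Tuesday of its month — November 30, 2032 is past the 28th, so '4th Tuesday' doesn't fit.
February 2033 ends with Tuesday February 22, 2033.
March 2033 ends with Tuesday March 29, 2033.
April 2033 ends with Tuesday April 26, 2033.
May 2033 ends with Tuesday May 31, 2033.
June 2033 ends with Tuesday June 28, 2033.
July 2033 ends with Tuesday July 26, 2033.
August 2033 ends with Tuesday August 30, 2033.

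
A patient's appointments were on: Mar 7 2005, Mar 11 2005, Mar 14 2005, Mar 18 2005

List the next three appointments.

The gap pattern 4, 3, 4 repeats every 2 events.
These are the Mondays and Fridays of each week.
Next Monday: Mar 21 2005.
The following Friday is Mar 25 2005.
The following Monday is Mar 28 2005.

Mar 21 2005, Mar 25 2005, Mar 28 2005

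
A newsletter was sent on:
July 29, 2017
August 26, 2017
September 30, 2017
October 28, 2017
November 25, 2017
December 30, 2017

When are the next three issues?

January 27, 2018; February 24, 2018; March 31, 2018

All Saturdays; the gaps (28, 35, 28, 28, 35) vary with month length.
This is the last Saturday of each month.
Last Saturday of January 2018: January 27, 2018.
February 2018 ends with Saturday February 24, 2018.
March 2018 ends with Saturday March 31, 2018.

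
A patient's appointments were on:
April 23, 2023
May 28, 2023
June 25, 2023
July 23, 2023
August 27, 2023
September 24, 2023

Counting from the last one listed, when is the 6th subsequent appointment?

These are Sundays at 28- or 35-day spacing (35, 28, 28, 35, 28).
The pattern: 4th Sunday of the month.
4th Sunday of October 2023: October 22, 2023.
4th Sunday of November 2023: November 26, 2023.
December 2023 — 4th Sunday is December 24, 2023.
4th Sunday of January 2024: January 28, 2024.
4th Sunday of February 2024: February 25, 2024.
4th Sunday of March 2024: March 24, 2024.

March 24, 2024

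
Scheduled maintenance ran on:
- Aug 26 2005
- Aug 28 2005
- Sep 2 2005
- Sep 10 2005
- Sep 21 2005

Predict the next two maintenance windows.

Intervals are 2, 5, 8, 11 days — an arithmetic progression with common difference 3.
Next gap: 14 days. Sep 21 2005 + 14 days = Oct 5 2005.
Next gap: 17 days. Oct 5 2005 + 17 days = Oct 22 2005.

Oct 5 2005, Oct 22 2005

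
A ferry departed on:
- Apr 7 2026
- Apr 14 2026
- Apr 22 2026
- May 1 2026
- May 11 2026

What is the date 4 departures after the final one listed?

The spacing grows by 1 each time: 7, 8, 9, 10 days.
Next gap: 11 days. May 11 2026 + 11 days = May 22 2026.
Next gap: 12 days. May 22 2026 + 12 days = Jun 3 2026.
Next gap: 13 days. Jun 3 2026 + 13 days = Jun 16 2026.
Next gap: 14 days. Jun 16 2026 + 14 days = Jun 30 2026.

Jun 30 2026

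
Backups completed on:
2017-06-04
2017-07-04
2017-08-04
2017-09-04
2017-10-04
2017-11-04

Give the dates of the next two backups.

2017-12-04, 2018-01-04

The day-of-month is always 4 (30, 31, 31, 30, 31 days between events).
So this recurs on the 4th of each month.
Next: December 2017 → 2017-12-04.
January 2018: 2018-01-04.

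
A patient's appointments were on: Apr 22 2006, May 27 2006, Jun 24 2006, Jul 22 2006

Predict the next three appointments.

Aug 26 2006, Sep 23 2006, Oct 28 2006

Gaps: 35, 28, 28 days — a mix of 28 and 35. Every date is a Saturday.
Each is the 4th Saturday of its month.
4th Saturday of August 2006: Aug 26 2006.
4th Saturday of September 2006: Sep 23 2006.
4th Saturday of October 2006: Oct 28 2006.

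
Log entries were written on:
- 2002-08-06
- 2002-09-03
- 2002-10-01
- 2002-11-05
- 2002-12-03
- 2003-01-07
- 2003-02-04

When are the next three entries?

These are Tuesdays at 28- or 35-day spacing (28, 28, 35, 28, 35, 28).
The pattern: 1st Tuesday of the month.
March 2003 — 1st Tuesday is 2003-03-04.
1st Tuesday of April 2003: 2003-04-01.
May 2003 — 1st Tuesday is 2003-05-06.

2003-03-04, 2003-04-01, 2003-05-06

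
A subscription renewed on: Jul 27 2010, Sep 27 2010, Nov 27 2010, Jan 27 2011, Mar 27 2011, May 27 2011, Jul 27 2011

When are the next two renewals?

The day-of-month is always 27 (62, 61, 61, 59, 61, 61 days between events).
So this recurs on the 27th of every 2 months.
Next: September 2011 → Sep 27 2011.
November 2011: Nov 27 2011.

Sep 27 2011, Nov 27 2011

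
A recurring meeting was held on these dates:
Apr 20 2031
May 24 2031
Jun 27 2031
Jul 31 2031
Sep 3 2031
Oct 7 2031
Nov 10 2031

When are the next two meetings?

Dec 14 2031, Jan 17 2032

The spacing is 34, 34, 34, 34, 34, 34 days — always 34 days.
Nov 10 2031 + 34 days = Dec 14 2031.
Dec 14 2031 + 34 days = Jan 17 2032.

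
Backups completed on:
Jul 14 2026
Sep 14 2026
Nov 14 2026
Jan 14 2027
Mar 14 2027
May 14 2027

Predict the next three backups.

The day-of-month is always 14 (62, 61, 61, 59, 61 days between events).
So this recurs on the 14th of every 2 months.
Next: July 2027 → Jul 14 2027.
September 2027: Sep 14 2027.
Next: November 2027 → Nov 14 2027.

Jul 14 2027, Sep 14 2027, Nov 14 2027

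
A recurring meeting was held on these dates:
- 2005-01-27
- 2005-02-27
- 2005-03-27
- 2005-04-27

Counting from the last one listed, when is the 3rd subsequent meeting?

2005-07-27

Each date is the 27th; the gaps (31, 28, 31) track the month lengths.
The rule is the 27th of each month.
Next: May 2005 → 2005-05-27.
Next: June 2005 → 2005-06-27.
Next: July 2005 → 2005-07-27.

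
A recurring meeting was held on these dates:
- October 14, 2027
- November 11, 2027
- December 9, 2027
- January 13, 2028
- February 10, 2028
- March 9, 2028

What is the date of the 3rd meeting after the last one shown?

All dates are Thursdays, 28, 28, 35, 28, 28 days apart.
Specifically, the 2nd Thursday of each month.
2nd Thursday of April 2028: April 13, 2028.
2nd Thursday of May 2028: May 11, 2028.
2nd Thursday of June 2028: June 8, 2028.

June 8, 2028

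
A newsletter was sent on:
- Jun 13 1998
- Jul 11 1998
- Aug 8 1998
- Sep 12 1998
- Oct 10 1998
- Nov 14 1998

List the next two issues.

Gaps: 28, 28, 35, 28, 35 days — a mix of 28 and 35. Every date is a Saturday.
Each is the 2nd Saturday of its month.
2nd Saturday of December 1998: Dec 12 1998.
January 1999 — 2nd Saturday is Jan 9 1999.

Dec 12 1998, Jan 9 1999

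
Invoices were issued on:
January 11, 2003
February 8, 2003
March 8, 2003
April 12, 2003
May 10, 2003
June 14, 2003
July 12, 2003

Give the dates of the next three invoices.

August 9, 2003; September 13, 2003; October 11, 2003

All dates are Saturdays, 28, 28, 35, 28, 35, 28 days apart.
Specifically, the 2nd Saturday of each month.
August 2003 — 2nd Saturday is August 9, 2003.
2nd Saturday of September 2003: September 13, 2003.
October 2003 — 2nd Saturday is October 11, 2003.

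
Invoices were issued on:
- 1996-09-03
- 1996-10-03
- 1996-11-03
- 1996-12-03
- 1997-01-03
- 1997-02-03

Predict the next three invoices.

The day-of-month is always 3 (30, 31, 30, 31, 31 days between events).
So this recurs on the 3rd of each month.
March 1997: 1997-03-03.
April 1997: 1997-04-03.
Next: May 1997 → 1997-05-03.

1997-03-03, 1997-04-03, 1997-05-03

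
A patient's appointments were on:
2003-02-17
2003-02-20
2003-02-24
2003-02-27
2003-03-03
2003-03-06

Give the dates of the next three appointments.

2003-03-10, 2003-03-13, 2003-03-17

Gaps: 3, 4, 3, 4, 3 days — not constant, but cyclic with period 2.
The events fall on every Monday and Thursday.
The following Monday is 2003-03-10.
Next Thursday: 2003-03-13.
The following Monday is 2003-03-17.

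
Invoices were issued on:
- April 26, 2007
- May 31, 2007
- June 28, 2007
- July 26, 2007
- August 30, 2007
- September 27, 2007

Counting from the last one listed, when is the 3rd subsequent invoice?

December 27, 2007

Every date is a Thursday; gaps 35, 28, 28, 35, 28 days.
Each is the last Thursday of its month (at least one falls on the 29th or later, ruling out '4th Thursday').
Last Thursday of October 2007: October 25, 2007.
Last Thursday of November 2007: November 29, 2007.
December 2007 ends with Thursday December 27, 2007.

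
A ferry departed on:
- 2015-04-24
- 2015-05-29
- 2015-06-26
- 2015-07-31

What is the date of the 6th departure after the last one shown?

2016-01-29

Every date is a Friday; gaps 35, 28, 35 days.
Each is the last Friday of its month (at least one falls on the 29th or later, ruling out '4th Friday').
August 2015 ends with Friday 2015-08-28.
September 2015 ends with Friday 2015-09-25.
October 2015 ends with Friday 2015-10-30.
November 2015 ends with Friday 2015-11-27.
Last Friday of December 2015: 2015-12-25.
Last Friday of January 2016: 2016-01-29.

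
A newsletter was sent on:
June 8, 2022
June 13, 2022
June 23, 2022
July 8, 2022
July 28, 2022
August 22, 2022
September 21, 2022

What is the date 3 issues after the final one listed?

January 19, 2023

Intervals are 5, 10, 15, 20, 25, 30 days — an arithmetic progression with common difference 5.
Next gap: 35 days. September 21, 2022 + 35 days = October 26, 2022.
Next gap: 40 days. October 26, 2022 + 40 days = December 5, 2022.
Next gap: 45 days. December 5, 2022 + 45 days = January 19, 2023.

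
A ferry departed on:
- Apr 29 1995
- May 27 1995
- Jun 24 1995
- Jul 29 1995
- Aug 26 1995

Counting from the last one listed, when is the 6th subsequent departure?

Every date is a Saturday; gaps 28, 28, 35, 28 days.
Each is the last Saturday of its month (at least one falls on the 29th or later, ruling out '4th Saturday').
Last Saturday of September 1995: Sep 30 1995.
October 1995 ends with Saturday Oct 28 1995.
Last Saturday of November 1995: Nov 25 1995.
December 1995 ends with Saturday Dec 30 1995.
Last Saturday of January 1996: Jan 27 1996.
Last Saturday of February 1996: Feb 24 1996.

Feb 24 1996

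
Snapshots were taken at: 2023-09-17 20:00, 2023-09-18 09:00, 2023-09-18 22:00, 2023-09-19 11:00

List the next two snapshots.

The interval is a steady 13 hours (13, 13, 13).
2023-09-19 11:00 + 13 h = 2023-09-20 00:00.
2023-09-20 00:00 + 13 h = 2023-09-20 13:00.

2023-09-20 00:00, 2023-09-20 13:00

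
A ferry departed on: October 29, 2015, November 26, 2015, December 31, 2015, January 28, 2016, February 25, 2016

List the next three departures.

March 31, 2016; April 28, 2016; May 26, 2016

These are Thursdays with 28, 35, 28, 28-day gaps.
Each is the final Thursday of its month — October 29, 2015 is past the 28th, so '4th Thursday' doesn't fit.
March 2016 ends with Thursday March 31, 2016.
Last Thursday of April 2016: April 28, 2016.
May 2016 ends with Thursday May 26, 2016.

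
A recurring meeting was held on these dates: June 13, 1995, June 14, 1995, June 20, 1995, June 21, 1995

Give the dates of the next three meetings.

June 27, 1995; June 28, 1995; July 4, 1995

Every event lands on a Tuesday or Wednesday (gaps cycle 1, 6, 1).
So the schedule is: every Tuesday and Wednesday.
Next Tuesday: June 27, 1995.
The following Wednesday is June 28, 1995.
Next Tuesday: July 4, 1995.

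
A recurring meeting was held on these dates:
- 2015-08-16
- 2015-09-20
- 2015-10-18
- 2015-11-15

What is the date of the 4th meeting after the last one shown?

2016-03-20

These are Sundays at 28- or 35-day spacing (35, 28, 28).
The pattern: 3rd Sunday of the month.
3rd Sunday of December 2015: 2015-12-20.
3rd Sunday of January 2016: 2016-01-17.
February 2016 — 3rd Sunday is 2016-02-21.
3rd Sunday of March 2016: 2016-03-20.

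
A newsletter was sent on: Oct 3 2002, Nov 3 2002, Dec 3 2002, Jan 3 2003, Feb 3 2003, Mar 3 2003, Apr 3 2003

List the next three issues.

Gaps: 31, 30, 31, 31, 28, 31 days — not constant. Every event is on the 3rd of the month.
Pattern: the 3rd of each month.
Next: May 2003 → May 3 2003.
Next: June 2003 → Jun 3 2003.
Next: July 2003 → Jul 3 2003.

May 3 2003, Jun 3 2003, Jul 3 2003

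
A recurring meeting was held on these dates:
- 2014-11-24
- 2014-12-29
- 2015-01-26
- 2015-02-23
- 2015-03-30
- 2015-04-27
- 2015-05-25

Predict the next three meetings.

All Mondays; the gaps (35, 28, 28, 35, 28, 28) vary with month length.
This is the last Monday of each month.
June 2015 ends with Monday 2015-06-29.
July 2015 ends with Monday 2015-07-27.
Last Monday of August 2015: 2015-08-31.

2015-06-29, 2015-07-27, 2015-08-31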